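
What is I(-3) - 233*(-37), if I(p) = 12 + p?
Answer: 8630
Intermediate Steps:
I(-3) - 233*(-37) = (12 - 3) - 233*(-37) = 9 + 8621 = 8630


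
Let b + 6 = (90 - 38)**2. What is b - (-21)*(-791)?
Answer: -13913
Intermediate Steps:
b = 2698 (b = -6 + (90 - 38)**2 = -6 + 52**2 = -6 + 2704 = 2698)
b - (-21)*(-791) = 2698 - (-21)*(-791) = 2698 - 1*16611 = 2698 - 16611 = -13913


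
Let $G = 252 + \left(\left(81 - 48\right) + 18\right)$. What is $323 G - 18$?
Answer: $97851$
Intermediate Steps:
$G = 303$ ($G = 252 + \left(33 + 18\right) = 252 + 51 = 303$)
$323 G - 18 = 323 \cdot 303 - 18 = 97869 - 18 = 97851$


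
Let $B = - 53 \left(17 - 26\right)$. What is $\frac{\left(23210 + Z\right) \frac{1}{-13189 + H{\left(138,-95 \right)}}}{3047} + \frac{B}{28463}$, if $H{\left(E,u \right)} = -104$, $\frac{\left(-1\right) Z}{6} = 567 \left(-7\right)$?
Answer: $\frac{17981854655}{1152858833973} \approx 0.015598$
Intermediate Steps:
$B = 477$ ($B = \left(-53\right) \left(-9\right) = 477$)
$Z = 23814$ ($Z = - 6 \cdot 567 \left(-7\right) = \left(-6\right) \left(-3969\right) = 23814$)
$\frac{\left(23210 + Z\right) \frac{1}{-13189 + H{\left(138,-95 \right)}}}{3047} + \frac{B}{28463} = \frac{\left(23210 + 23814\right) \frac{1}{-13189 - 104}}{3047} + \frac{477}{28463} = \frac{47024}{-13293} \cdot \frac{1}{3047} + 477 \cdot \frac{1}{28463} = 47024 \left(- \frac{1}{13293}\right) \frac{1}{3047} + \frac{477}{28463} = \left(- \frac{47024}{13293}\right) \frac{1}{3047} + \frac{477}{28463} = - \frac{47024}{40503771} + \frac{477}{28463} = \frac{17981854655}{1152858833973}$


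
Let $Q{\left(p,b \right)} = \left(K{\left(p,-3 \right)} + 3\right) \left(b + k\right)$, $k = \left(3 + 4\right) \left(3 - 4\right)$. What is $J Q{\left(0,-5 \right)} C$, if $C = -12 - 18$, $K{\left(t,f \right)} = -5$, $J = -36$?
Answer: $25920$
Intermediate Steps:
$C = -30$ ($C = -12 - 18 = -30$)
$k = -7$ ($k = 7 \left(-1\right) = -7$)
$Q{\left(p,b \right)} = 14 - 2 b$ ($Q{\left(p,b \right)} = \left(-5 + 3\right) \left(b - 7\right) = - 2 \left(-7 + b\right) = 14 - 2 b$)
$J Q{\left(0,-5 \right)} C = - 36 \left(14 - -10\right) \left(-30\right) = - 36 \left(14 + 10\right) \left(-30\right) = \left(-36\right) 24 \left(-30\right) = \left(-864\right) \left(-30\right) = 25920$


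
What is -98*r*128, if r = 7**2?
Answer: -614656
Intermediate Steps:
r = 49
-98*r*128 = -98*49*128 = -4802*128 = -614656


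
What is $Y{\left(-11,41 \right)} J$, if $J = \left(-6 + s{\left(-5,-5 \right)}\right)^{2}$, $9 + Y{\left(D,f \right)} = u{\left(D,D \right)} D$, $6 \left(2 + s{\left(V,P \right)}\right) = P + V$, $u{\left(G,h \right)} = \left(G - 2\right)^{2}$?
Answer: $- \frac{1570988}{9} \approx -1.7455 \cdot 10^{5}$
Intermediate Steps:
$u{\left(G,h \right)} = \left(-2 + G\right)^{2}$
$s{\left(V,P \right)} = -2 + \frac{P}{6} + \frac{V}{6}$ ($s{\left(V,P \right)} = -2 + \frac{P + V}{6} = -2 + \left(\frac{P}{6} + \frac{V}{6}\right) = -2 + \frac{P}{6} + \frac{V}{6}$)
$Y{\left(D,f \right)} = -9 + D \left(-2 + D\right)^{2}$ ($Y{\left(D,f \right)} = -9 + \left(-2 + D\right)^{2} D = -9 + D \left(-2 + D\right)^{2}$)
$J = \frac{841}{9}$ ($J = \left(-6 + \left(-2 + \frac{1}{6} \left(-5\right) + \frac{1}{6} \left(-5\right)\right)\right)^{2} = \left(-6 - \frac{11}{3}\right)^{2} = \left(- \frac{29}{3}\right)^{2} = \frac{841}{9} \approx 93.444$)
$Y{\left(-11,41 \right)} J = \left(-9 - 11 \left(-2 - 11\right)^{2}\right) \frac{841}{9} = \left(-9 - 11 \left(-13\right)^{2}\right) \frac{841}{9} = \left(-9 - 1859\right) \frac{841}{9} = \left(-1868\right) \frac{841}{9} = - \frac{1570988}{9}$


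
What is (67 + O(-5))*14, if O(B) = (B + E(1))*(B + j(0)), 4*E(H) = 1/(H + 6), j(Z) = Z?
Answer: 2571/2 ≈ 1285.5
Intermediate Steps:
E(H) = 1/(4*(6 + H)) (E(H) = 1/(4*(H + 6)) = 1/(4*(6 + H)))
O(B) = B*(1/28 + B) (O(B) = (B + 1/(4*(6 + 1)))*(B + 0) = (B + (¼)/7)*B = (B + (¼)*(⅐))*B = (B + 1/28)*B = (1/28 + B)*B = B*(1/28 + B))
(67 + O(-5))*14 = (67 - 5*(1/28 - 5))*14 = (67 - 5*(-139/28))*14 = (67 + 695/28)*14 = (2571/28)*14 = 2571/2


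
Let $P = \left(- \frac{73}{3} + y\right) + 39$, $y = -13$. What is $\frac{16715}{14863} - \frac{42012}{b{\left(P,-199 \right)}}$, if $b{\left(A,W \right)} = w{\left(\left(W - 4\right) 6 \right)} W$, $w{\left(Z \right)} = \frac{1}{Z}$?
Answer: $- \frac{760545539323}{2957737} \approx -2.5714 \cdot 10^{5}$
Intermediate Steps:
$P = \frac{5}{3}$ ($P = \left(- \frac{73}{3} - 13\right) + 39 = - \frac{112}{3} + 39 = \frac{5}{3} \approx 1.6667$)
$b{\left(A,W \right)} = \frac{W}{-24 + 6 W}$ ($b{\left(A,W \right)} = \frac{W}{\left(W - 4\right) 6} = \frac{W}{\left(-4 + W\right) 6} = \frac{W}{-24 + 6 W}$)
$\frac{16715}{14863} - \frac{42012}{b{\left(P,-199 \right)}} = \frac{16715}{14863} - \frac{42012}{\frac{1}{6} \left(-199\right) \frac{1}{-4 - 199}} = 16715 \cdot \frac{1}{14863} - \frac{42012}{\frac{1}{6} \left(-199\right) \frac{1}{-203}} = \frac{16715}{14863} - \frac{42012}{\frac{1}{6} \left(-199\right) \left(- \frac{1}{203}\right)} = \frac{16715}{14863} - \frac{42012}{\frac{199}{1218}} = \frac{16715}{14863} - \frac{51170616}{199} = - \frac{760545539323}{2957737}$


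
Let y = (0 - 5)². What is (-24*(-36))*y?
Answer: 21600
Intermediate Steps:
y = 25 (y = (-5)² = 25)
(-24*(-36))*y = -24*(-36)*25 = 864*25 = 21600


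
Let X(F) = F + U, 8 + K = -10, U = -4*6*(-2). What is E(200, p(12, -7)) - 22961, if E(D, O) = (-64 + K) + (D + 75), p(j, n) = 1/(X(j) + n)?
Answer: -22768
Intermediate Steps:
U = 48 (U = -24*(-2) = 48)
K = -18 (K = -8 - 10 = -18)
X(F) = 48 + F (X(F) = F + 48 = 48 + F)
p(j, n) = 1/(48 + j + n) (p(j, n) = 1/((48 + j) + n) = 1/(48 + j + n))
E(D, O) = -7 + D (E(D, O) = (-64 - 18) + (D + 75) = -82 + (75 + D) = -7 + D)
E(200, p(12, -7)) - 22961 = (-7 + 200) - 22961 = 193 - 22961 = -22768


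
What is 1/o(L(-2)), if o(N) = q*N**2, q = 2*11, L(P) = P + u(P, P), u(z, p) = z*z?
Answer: 1/88 ≈ 0.011364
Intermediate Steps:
u(z, p) = z**2
L(P) = P + P**2
q = 22
o(N) = 22*N**2
1/o(L(-2)) = 1/(22*(-2*(1 - 2))**2) = 1/(22*(-2*(-1))**2) = 1/(22*2**2) = 1/(22*4) = 1/88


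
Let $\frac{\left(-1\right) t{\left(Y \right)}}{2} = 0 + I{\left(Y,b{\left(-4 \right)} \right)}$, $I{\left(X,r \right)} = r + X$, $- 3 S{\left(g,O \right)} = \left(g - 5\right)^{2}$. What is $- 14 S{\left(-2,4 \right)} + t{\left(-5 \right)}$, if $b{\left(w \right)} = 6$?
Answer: $\frac{680}{3} \approx 226.67$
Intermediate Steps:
$S{\left(g,O \right)} = - \frac{\left(-5 + g\right)^{2}}{3}$ ($S{\left(g,O \right)} = - \frac{\left(g - 5\right)^{2}}{3} = - \frac{\left(-5 + g\right)^{2}}{3}$)
$I{\left(X,r \right)} = X + r$
$t{\left(Y \right)} = -12 - 2 Y$ ($t{\left(Y \right)} = - 2 \left(0 + \left(Y + 6\right)\right) = - 2 \left(0 + \left(6 + Y\right)\right) = - 2 \left(6 + Y\right) = -12 - 2 Y$)
$- 14 S{\left(-2,4 \right)} + t{\left(-5 \right)} = - 14 \left(- \frac{\left(-5 - 2\right)^{2}}{3}\right) - 2 = - 14 \left(- \frac{\left(-7\right)^{2}}{3}\right) + \left(-12 + 10\right) = - 14 \left(\left(- \frac{1}{3}\right) 49\right) - 2 = \left(-14\right) \left(- \frac{49}{3}\right) - 2 = \frac{686}{3} - 2 = \frac{680}{3}$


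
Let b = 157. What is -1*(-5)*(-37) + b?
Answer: -28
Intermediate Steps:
-1*(-5)*(-37) + b = -1*(-5)*(-37) + 157 = 5*(-37) + 157 = -185 + 157 = -28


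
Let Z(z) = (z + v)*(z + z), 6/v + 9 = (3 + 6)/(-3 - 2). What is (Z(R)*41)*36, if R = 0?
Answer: 0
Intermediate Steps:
v = -5/9 (v = 6/(-9 + (3 + 6)/(-3 - 2)) = 6/(-9 + 9/(-5)) = 6/(-9 + 9*(-1/5)) = 6/(-9 - 9/5) = 6/(-54/5) = 6*(-5/54) = -5/9 ≈ -0.55556)
Z(z) = 2*z*(-5/9 + z) (Z(z) = (z - 5/9)*(z + z) = (-5/9 + z)*(2*z) = 2*z*(-5/9 + z))
(Z(R)*41)*36 = (((2/9)*0*(-5 + 9*0))*41)*36 = (((2/9)*0*(-5 + 0))*41)*36 = (((2/9)*0*(-5))*41)*36 = (0*41)*36 = 0*36 = 0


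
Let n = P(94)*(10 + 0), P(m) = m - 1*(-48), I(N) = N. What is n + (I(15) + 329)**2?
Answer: 119756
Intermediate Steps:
P(m) = 48 + m (P(m) = m + 48 = 48 + m)
n = 1420 (n = (48 + 94)*(10 + 0) = 142*10 = 1420)
n + (I(15) + 329)**2 = 1420 + (15 + 329)**2 = 1420 + 344**2 = 1420 + 118336 = 119756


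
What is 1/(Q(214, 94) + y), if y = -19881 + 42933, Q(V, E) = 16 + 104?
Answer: 1/23172 ≈ 4.3156e-5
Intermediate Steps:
Q(V, E) = 120
y = 23052
1/(Q(214, 94) + y) = 1/(120 + 23052) = 1/23172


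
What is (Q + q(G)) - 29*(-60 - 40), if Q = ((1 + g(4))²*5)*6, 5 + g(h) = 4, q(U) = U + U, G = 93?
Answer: 3086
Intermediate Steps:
q(U) = 2*U
g(h) = -1 (g(h) = -5 + 4 = -1)
Q = 0 (Q = ((1 - 1)²*5)*6 = (0²*5)*6 = (0*5)*6 = 0*6 = 0)
(Q + q(G)) - 29*(-60 - 40) = (0 + 2*93) - 29*(-60 - 40) = (0 + 186) - 29*(-100) = 186 + 2900 = 3086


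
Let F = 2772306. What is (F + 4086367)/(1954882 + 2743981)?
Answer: 6858673/4698863 ≈ 1.4596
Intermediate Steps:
(F + 4086367)/(1954882 + 2743981) = (2772306 + 4086367)/(1954882 + 2743981) = 6858673/4698863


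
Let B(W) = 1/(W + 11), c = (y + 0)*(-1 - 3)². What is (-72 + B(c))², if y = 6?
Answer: 59336209/11449 ≈ 5182.7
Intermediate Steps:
c = 96 (c = (6 + 0)*(-1 - 3)² = 6*(-4)² = 6*16 = 96)
B(W) = 1/(11 + W)
(-72 + B(c))² = (-72 + 1/(11 + 96))² = (-72 + 1/107)² = (-7703/107)² = 59336209/11449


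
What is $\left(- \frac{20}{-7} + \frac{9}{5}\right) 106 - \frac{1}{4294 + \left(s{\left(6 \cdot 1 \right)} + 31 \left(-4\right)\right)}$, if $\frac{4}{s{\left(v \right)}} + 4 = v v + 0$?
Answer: $\frac{576411078}{1167635} \approx 493.66$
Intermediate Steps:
$s{\left(v \right)} = \frac{4}{-4 + v^{2}}$ ($s{\left(v \right)} = \frac{4}{-4 + \left(v v + 0\right)} = \frac{4}{-4 + \left(v^{2} + 0\right)} = \frac{4}{-4 + v^{2}}$)
$\left(- \frac{20}{-7} + \frac{9}{5}\right) 106 - \frac{1}{4294 + \left(s{\left(6 \cdot 1 \right)} + 31 \left(-4\right)\right)} = \left(- \frac{20}{-7} + \frac{9}{5}\right) 106 - \frac{1}{4294 + \left(\frac{4}{-4 + \left(6 \cdot 1\right)^{2}} + 31 \left(-4\right)\right)} = \left(\left(-20\right) \left(- \frac{1}{7}\right) + 9 \cdot \frac{1}{5}\right) 106 - \frac{1}{4294 - \left(124 - \frac{4}{-4 + 6^{2}}\right)} = \left(\frac{20}{7} + \frac{9}{5}\right) 106 - \frac{1}{4294 - \left(124 - \frac{4}{-4 + 36}\right)} = \frac{163}{35} \cdot 106 - \frac{1}{4294 - \left(124 - \frac{4}{32}\right)} = \frac{17278}{35} - \frac{1}{4294 + \left(4 \cdot \frac{1}{32} - 124\right)} = \frac{17278}{35} - \frac{1}{4294 + \left(\frac{1}{8} - 124\right)} = \frac{17278}{35} - \frac{1}{4294 - \frac{991}{8}} = \frac{17278}{35} - \frac{1}{\frac{33361}{8}} = \frac{17278}{35} - \frac{8}{33361} = \frac{576411078}{1167635}$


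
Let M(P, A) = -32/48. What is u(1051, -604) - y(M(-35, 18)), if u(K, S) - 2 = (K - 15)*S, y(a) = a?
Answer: -1877224/3 ≈ -6.2574e+5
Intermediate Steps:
M(P, A) = -2/3 (M(P, A) = -32*1/48 = -2/3)
u(K, S) = 2 + S*(-15 + K) (u(K, S) = 2 + (K - 15)*S = 2 + (-15 + K)*S = 2 + S*(-15 + K))
u(1051, -604) - y(M(-35, 18)) = (2 - 15*(-604) + 1051*(-604)) - 1*(-2/3) = (2 + 9060 - 634804) + 2/3 = -625742 + 2/3 = -1877224/3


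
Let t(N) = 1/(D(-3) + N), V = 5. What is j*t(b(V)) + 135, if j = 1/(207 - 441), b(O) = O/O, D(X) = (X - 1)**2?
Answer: 537029/3978 ≈ 135.00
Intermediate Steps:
D(X) = (-1 + X)**2
b(O) = 1
j = -1/234 (j = 1/(-234) = -1/234 ≈ -0.0042735)
t(N) = 1/(16 + N) (t(N) = 1/((-1 - 3)**2 + N) = 1/((-4)**2 + N) = 1/(16 + N))
j*t(b(V)) + 135 = -1/(234*(16 + 1)) + 135 = -1/234/17 + 135 = -1/234*1/17 + 135 = -1/3978 + 135 = 537029/3978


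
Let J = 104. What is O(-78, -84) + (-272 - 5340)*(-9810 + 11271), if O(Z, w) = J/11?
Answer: -90190348/11 ≈ -8.1991e+6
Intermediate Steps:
O(Z, w) = 104/11
O(-78, -84) + (-272 - 5340)*(-9810 + 11271) = 104/11 + (-272 - 5340)*(-9810 + 11271) = 104/11 - 5612*1461 = 104/11 - 8199132 = -90190348/11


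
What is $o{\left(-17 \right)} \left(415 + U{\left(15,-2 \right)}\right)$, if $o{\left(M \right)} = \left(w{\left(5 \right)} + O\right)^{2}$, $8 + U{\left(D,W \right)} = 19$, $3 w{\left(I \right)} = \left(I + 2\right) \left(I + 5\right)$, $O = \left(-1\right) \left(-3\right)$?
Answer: $\frac{886222}{3} \approx 2.9541 \cdot 10^{5}$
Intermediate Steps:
$O = 3$
$w{\left(I \right)} = \frac{\left(2 + I\right) \left(5 + I\right)}{3}$ ($w{\left(I \right)} = \frac{\left(I + 2\right) \left(I + 5\right)}{3} = \frac{\left(2 + I\right) \left(5 + I\right)}{3}$)
$U{\left(D,W \right)} = 11$ ($U{\left(D,W \right)} = -8 + 19 = 11$)
$o{\left(M \right)} = \frac{6241}{9}$ ($o{\left(M \right)} = \left(\left(\frac{10}{3} + \frac{5^{2}}{3} + \frac{7}{3} \cdot 5\right) + 3\right)^{2} = \left(\left(\frac{10}{3} + \frac{1}{3} \cdot 25 + \frac{35}{3}\right) + 3\right)^{2} = \left(\left(\frac{10}{3} + \frac{25}{3} + \frac{35}{3}\right) + 3\right)^{2} = \left(\frac{70}{3} + 3\right)^{2} = \left(\frac{79}{3}\right)^{2} = \frac{6241}{9}$)
$o{\left(-17 \right)} \left(415 + U{\left(15,-2 \right)}\right) = \frac{6241 \left(415 + 11\right)}{9} = \frac{6241}{9} \cdot 426 = \frac{886222}{3}$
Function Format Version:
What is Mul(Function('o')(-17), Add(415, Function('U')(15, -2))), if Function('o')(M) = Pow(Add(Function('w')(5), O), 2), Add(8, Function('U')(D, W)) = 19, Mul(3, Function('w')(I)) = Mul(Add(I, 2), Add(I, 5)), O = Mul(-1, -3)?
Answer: Rational(886222, 3) ≈ 2.9541e+5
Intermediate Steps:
O = 3
Function('w')(I) = Mul(Rational(1, 3), Add(2, I), Add(5, I)) (Function('w')(I) = Mul(Rational(1, 3), Mul(Add(I, 2), Add(I, 5))) = Mul(Rational(1, 3), Mul(Add(2, I), Add(5, I))) = Mul(Rational(1, 3), Add(2, I), Add(5, I)))
Function('U')(D, W) = 11 (Function('U')(D, W) = Add(-8, 19) = 11)
Function('o')(M) = Rational(6241, 9) (Function('o')(M) = Pow(Add(Add(Rational(10, 3), Mul(Rational(1, 3), Pow(5, 2)), Mul(Rational(7, 3), 5)), 3), 2) = Pow(Add(Add(Rational(10, 3), Mul(Rational(1, 3), 25), Rational(35, 3)), 3), 2) = Pow(Add(Add(Rational(10, 3), Rational(25, 3), Rational(35, 3)), 3), 2) = Pow(Add(Rational(70, 3), 3), 2) = Pow(Rational(79, 3), 2) = Rational(6241, 9))
Mul(Function('o')(-17), Add(415, Function('U')(15, -2))) = Mul(Rational(6241, 9), Add(415, 11)) = Mul(Rational(6241, 9), 426) = Rational(886222, 3)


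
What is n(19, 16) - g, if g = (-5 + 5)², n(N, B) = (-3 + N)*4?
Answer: 64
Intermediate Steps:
n(N, B) = -12 + 4*N
g = 0 (g = 0² = 0)
n(19, 16) - g = (-12 + 4*19) - 1*0 = (-12 + 76) + 0 = 64 + 0 = 64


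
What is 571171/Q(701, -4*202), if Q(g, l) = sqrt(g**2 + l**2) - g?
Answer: 400390871/652864 + 571171*sqrt(1144265)/652864 ≈ 1549.1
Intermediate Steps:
571171/Q(701, -4*202) = 571171/(sqrt(701**2 + (-4*202)**2) - 1*701) = 571171/(sqrt(491401 + (-808)**2) - 701) = 571171/(sqrt(491401 + 652864) - 701) = 571171/(sqrt(1144265) - 701) = 571171/(-701 + sqrt(1144265))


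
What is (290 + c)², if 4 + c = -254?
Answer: 1024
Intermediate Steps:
c = -258 (c = -4 - 254 = -258)
(290 + c)² = (290 - 258)² = 32² = 1024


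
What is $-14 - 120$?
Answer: $-134$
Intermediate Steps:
$-14 - 120 = -134$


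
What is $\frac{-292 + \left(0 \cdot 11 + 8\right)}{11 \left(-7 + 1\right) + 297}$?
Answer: $- \frac{284}{231} \approx -1.2294$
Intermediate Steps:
$\frac{-292 + \left(0 \cdot 11 + 8\right)}{11 \left(-7 + 1\right) + 297} = \frac{-292 + \left(0 + 8\right)}{11 \left(-6\right) + 297} = \frac{-292 + 8}{-66 + 297} = - \frac{284}{231}$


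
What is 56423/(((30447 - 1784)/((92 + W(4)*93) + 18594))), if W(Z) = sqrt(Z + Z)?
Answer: 1054320178/28663 + 10494678*sqrt(2)/28663 ≈ 37301.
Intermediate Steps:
W(Z) = sqrt(2)*sqrt(Z) (W(Z) = sqrt(2*Z) = sqrt(2)*sqrt(Z))
56423/(((30447 - 1784)/((92 + W(4)*93) + 18594))) = 56423/(((30447 - 1784)/((92 + (sqrt(2)*sqrt(4))*93) + 18594))) = 56423/((28663/((92 + (sqrt(2)*2)*93) + 18594))) = 56423/((28663/((92 + (2*sqrt(2))*93) + 18594))) = 56423/((28663/((92 + 186*sqrt(2)) + 18594))) = 56423/((28663/(18686 + 186*sqrt(2)))) = 56423*(18686/28663 + 186*sqrt(2)/28663) = 1054320178/28663 + 10494678*sqrt(2)/28663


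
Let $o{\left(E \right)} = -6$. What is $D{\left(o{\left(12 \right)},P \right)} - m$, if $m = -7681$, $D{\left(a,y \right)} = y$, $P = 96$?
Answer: $7777$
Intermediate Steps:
$D{\left(o{\left(12 \right)},P \right)} - m = 96 - -7681 = 96 + 7681 = 7777$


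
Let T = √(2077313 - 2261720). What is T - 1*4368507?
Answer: -4368507 + I*√184407 ≈ -4.3685e+6 + 429.43*I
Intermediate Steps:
T = I*√184407 (T = √(-184407) = I*√184407 ≈ 429.43*I)
T - 1*4368507 = I*√184407 - 1*4368507 = I*√184407 - 4368507 = -4368507 + I*√184407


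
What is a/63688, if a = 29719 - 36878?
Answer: -7159/63688 ≈ -0.11241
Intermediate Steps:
a = -7159
a/63688 = -7159/63688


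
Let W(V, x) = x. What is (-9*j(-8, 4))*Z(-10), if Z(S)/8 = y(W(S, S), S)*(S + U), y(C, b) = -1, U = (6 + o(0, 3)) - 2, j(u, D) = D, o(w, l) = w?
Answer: -1728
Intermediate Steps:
U = 4 (U = (6 + 0) - 2 = 6 - 2 = 4)
Z(S) = -32 - 8*S (Z(S) = 8*(-(S + 4)) = 8*(-(4 + S)) = 8*(-4 - S) = -32 - 8*S)
(-9*j(-8, 4))*Z(-10) = (-9*4)*(-32 - 8*(-10)) = -36*(-32 + 80) = -36*48 = -1728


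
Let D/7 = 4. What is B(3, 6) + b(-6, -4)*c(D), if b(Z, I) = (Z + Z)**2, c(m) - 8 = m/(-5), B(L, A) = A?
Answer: 1758/5 ≈ 351.60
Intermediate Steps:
D = 28 (D = 7*4 = 28)
c(m) = 8 - m/5 (c(m) = 8 + m/(-5) = 8 + m*(-1/5) = 8 - m/5)
b(Z, I) = 4*Z**2 (b(Z, I) = (2*Z)**2 = 4*Z**2)
B(3, 6) + b(-6, -4)*c(D) = 6 + (4*(-6)**2)*(8 - 1/5*28) = 6 + (4*36)*(8 - 28/5) = 6 + 144*(12/5) = 6 + 1728/5 = 1758/5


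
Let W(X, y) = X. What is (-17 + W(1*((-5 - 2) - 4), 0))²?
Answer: 784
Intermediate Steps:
(-17 + W(1*((-5 - 2) - 4), 0))² = (-17 + 1*((-5 - 2) - 4))² = (-17 + 1*(-7 - 4))² = (-17 + 1*(-11))² = (-17 - 11)² = (-28)² = 784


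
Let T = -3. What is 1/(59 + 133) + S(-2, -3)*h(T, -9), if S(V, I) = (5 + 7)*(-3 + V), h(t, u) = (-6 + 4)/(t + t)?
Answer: -3839/192 ≈ -19.995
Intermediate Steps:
h(t, u) = -1/t (h(t, u) = -2*1/(2*t) = -1/t)
S(V, I) = -36 + 12*V (S(V, I) = 12*(-3 + V) = -36 + 12*V)
1/(59 + 133) + S(-2, -3)*h(T, -9) = 1/(59 + 133) + (-36 + 12*(-2))*(-1/(-3)) = 1/192 + (-36 - 24)*(-1*(-⅓)) = 1/192 - 60*⅓ = 1/192 - 20 = -3839/192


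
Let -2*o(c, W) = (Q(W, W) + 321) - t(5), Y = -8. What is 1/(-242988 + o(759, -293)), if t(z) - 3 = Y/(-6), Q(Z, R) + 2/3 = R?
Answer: -2/485999 ≈ -4.1152e-6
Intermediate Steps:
Q(Z, R) = -2/3 + R
t(z) = 13/3 (t(z) = 3 - 8/(-6) = 3 - 8*(-1/6) = 3 + 4/3 = 13/3)
o(c, W) = -158 - W/2 (o(c, W) = -(((-2/3 + W) + 321) - 1*13/3)/2 = -((961/3 + W) - 13/3)/2 = -(316 + W)/2 = -158 - W/2)
1/(-242988 + o(759, -293)) = 1/(-242988 + (-158 - 1/2*(-293))) = 1/(-242988 + (-158 + 293/2)) = 1/(-242988 - 23/2) = 1/(-485999/2) = -2/485999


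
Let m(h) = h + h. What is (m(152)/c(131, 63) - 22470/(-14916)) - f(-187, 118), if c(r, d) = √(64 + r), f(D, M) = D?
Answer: 468627/2486 + 304*√195/195 ≈ 210.28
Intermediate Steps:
m(h) = 2*h
(m(152)/c(131, 63) - 22470/(-14916)) - f(-187, 118) = ((2*152)/(√(64 + 131)) - 22470/(-14916)) - 1*(-187) = (304/(√195) - 22470*(-1/14916)) + 187 = (304*(√195/195) + 3745/2486) + 187 = (304*√195/195 + 3745/2486) + 187 = (3745/2486 + 304*√195/195) + 187 = 468627/2486 + 304*√195/195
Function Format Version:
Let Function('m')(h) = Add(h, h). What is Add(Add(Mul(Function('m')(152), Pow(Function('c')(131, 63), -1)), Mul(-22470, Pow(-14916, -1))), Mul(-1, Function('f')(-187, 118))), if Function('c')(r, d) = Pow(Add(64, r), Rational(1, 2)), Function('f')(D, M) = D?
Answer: Add(Rational(468627, 2486), Mul(Rational(304, 195), Pow(195, Rational(1, 2)))) ≈ 210.28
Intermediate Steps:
Function('m')(h) = Mul(2, h)
Add(Add(Mul(Function('m')(152), Pow(Function('c')(131, 63), -1)), Mul(-22470, Pow(-14916, -1))), Mul(-1, Function('f')(-187, 118))) = Add(Add(Mul(Mul(2, 152), Pow(Pow(Add(64, 131), Rational(1, 2)), -1)), Mul(-22470, Pow(-14916, -1))), Mul(-1, -187)) = Add(Add(Mul(304, Pow(Pow(195, Rational(1, 2)), -1)), Mul(-22470, Rational(-1, 14916))), 187) = Add(Add(Mul(304, Mul(Rational(1, 195), Pow(195, Rational(1, 2)))), Rational(3745, 2486)), 187) = Add(Add(Mul(Rational(304, 195), Pow(195, Rational(1, 2))), Rational(3745, 2486)), 187) = Add(Add(Rational(3745, 2486), Mul(Rational(304, 195), Pow(195, Rational(1, 2)))), 187) = Add(Rational(468627, 2486), Mul(Rational(304, 195), Pow(195, Rational(1, 2))))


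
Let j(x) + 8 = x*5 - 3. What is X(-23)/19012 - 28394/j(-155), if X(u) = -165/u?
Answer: 6208072217/171849468 ≈ 36.125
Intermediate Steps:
j(x) = -11 + 5*x (j(x) = -8 + (x*5 - 3) = -8 + (5*x - 3) = -8 + (-3 + 5*x) = -11 + 5*x)
X(-23)/19012 - 28394/j(-155) = -165/(-23)/19012 - 28394/(-11 + 5*(-155)) = -165*(-1/23)*(1/19012) - 28394/(-11 - 775) = (165/23)*(1/19012) - 28394/(-786) = 165/437276 - 28394*(-1/786) = 165/437276 + 14197/393 = 6208072217/171849468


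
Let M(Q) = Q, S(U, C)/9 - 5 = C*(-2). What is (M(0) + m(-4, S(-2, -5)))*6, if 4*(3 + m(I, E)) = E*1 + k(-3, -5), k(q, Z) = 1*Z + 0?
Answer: 177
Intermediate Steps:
S(U, C) = 45 - 18*C (S(U, C) = 45 + 9*(C*(-2)) = 45 + 9*(-2*C) = 45 - 18*C)
k(q, Z) = Z (k(q, Z) = Z + 0 = Z)
m(I, E) = -17/4 + E/4 (m(I, E) = -3 + (E*1 - 5)/4 = -3 + (E - 5)/4 = -3 + (-5 + E)/4 = -3 + (-5/4 + E/4) = -17/4 + E/4)
(M(0) + m(-4, S(-2, -5)))*6 = (0 + (-17/4 + (45 - 18*(-5))/4))*6 = (0 + (-17/4 + (45 + 90)/4))*6 = (0 + (-17/4 + (¼)*135))*6 = (0 + (-17/4 + 135/4))*6 = (0 + 59/2)*6 = (59/2)*6 = 177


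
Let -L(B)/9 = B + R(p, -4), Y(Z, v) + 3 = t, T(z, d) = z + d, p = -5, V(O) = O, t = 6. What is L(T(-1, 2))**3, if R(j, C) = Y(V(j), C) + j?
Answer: 729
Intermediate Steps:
T(z, d) = d + z
Y(Z, v) = 3 (Y(Z, v) = -3 + 6 = 3)
R(j, C) = 3 + j
L(B) = 18 - 9*B (L(B) = -9*(B + (3 - 5)) = -9*(B - 2) = -9*(-2 + B) = 18 - 9*B)
L(T(-1, 2))**3 = (18 - 9*(2 - 1))**3 = (18 - 9*1)**3 = (18 - 9)**3 = 9**3 = 729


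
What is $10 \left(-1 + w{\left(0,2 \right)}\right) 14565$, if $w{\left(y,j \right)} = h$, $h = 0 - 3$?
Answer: $-582600$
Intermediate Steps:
$h = -3$
$w{\left(y,j \right)} = -3$
$10 \left(-1 + w{\left(0,2 \right)}\right) 14565 = 10 \left(-1 - 3\right) 14565 = 10 \left(-4\right) 14565 = \left(-40\right) 14565 = -582600$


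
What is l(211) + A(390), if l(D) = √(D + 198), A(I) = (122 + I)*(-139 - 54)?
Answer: -98816 + √409 ≈ -98796.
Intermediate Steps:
A(I) = -23546 - 193*I (A(I) = (122 + I)*(-193) = -23546 - 193*I)
l(D) = √(198 + D)
l(211) + A(390) = √(198 + 211) + (-23546 - 193*390) = √409 + (-23546 - 75270) = √409 - 98816 = -98816 + √409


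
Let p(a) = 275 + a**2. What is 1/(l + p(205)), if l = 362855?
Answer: 1/405155 ≈ 2.4682e-6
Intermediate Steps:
1/(l + p(205)) = 1/(362855 + (275 + 205**2)) = 1/(362855 + (275 + 42025)) = 1/(362855 + 42300) = 1/405155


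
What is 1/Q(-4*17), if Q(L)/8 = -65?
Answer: -1/520 ≈ -0.0019231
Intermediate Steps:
Q(L) = -520 (Q(L) = 8*(-65) = -520)
1/Q(-4*17) = 1/(-520) = -1/520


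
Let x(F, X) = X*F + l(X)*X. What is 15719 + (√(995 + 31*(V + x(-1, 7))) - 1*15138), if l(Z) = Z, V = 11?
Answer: 581 + √2638 ≈ 632.36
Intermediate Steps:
x(F, X) = X² + F*X (x(F, X) = X*F + X*X = F*X + X² = X² + F*X)
15719 + (√(995 + 31*(V + x(-1, 7))) - 1*15138) = 15719 + (√(995 + 31*(11 + 7*(-1 + 7))) - 1*15138) = 15719 + (√(995 + 31*(11 + 7*6)) - 15138) = 15719 + (√(995 + 31*(11 + 42)) - 15138) = 15719 + (√(995 + 31*53) - 15138) = 15719 + (√(995 + 1643) - 15138) = 15719 + (√2638 - 15138) = 15719 + (-15138 + √2638) = 581 + √2638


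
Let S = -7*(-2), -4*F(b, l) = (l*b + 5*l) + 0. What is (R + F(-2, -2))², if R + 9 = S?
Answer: 169/4 ≈ 42.250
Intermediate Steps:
F(b, l) = -5*l/4 - b*l/4 (F(b, l) = -((l*b + 5*l) + 0)/4 = -((b*l + 5*l) + 0)/4 = -((5*l + b*l) + 0)/4 = -(5*l + b*l)/4 = -5*l/4 - b*l/4)
S = 14
R = 5 (R = -9 + 14 = 5)
(R + F(-2, -2))² = (5 - ¼*(-2)*(5 - 2))² = (5 - ¼*(-2)*3)² = (5 + 3/2)² = (13/2)² = 169/4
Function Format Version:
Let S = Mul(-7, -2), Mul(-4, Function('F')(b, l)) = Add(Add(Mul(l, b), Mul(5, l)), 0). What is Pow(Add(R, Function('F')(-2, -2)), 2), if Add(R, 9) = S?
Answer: Rational(169, 4) ≈ 42.250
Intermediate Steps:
Function('F')(b, l) = Add(Mul(Rational(-5, 4), l), Mul(Rational(-1, 4), b, l)) (Function('F')(b, l) = Mul(Rational(-1, 4), Add(Add(Mul(l, b), Mul(5, l)), 0)) = Mul(Rational(-1, 4), Add(Add(Mul(b, l), Mul(5, l)), 0)) = Mul(Rational(-1, 4), Add(Add(Mul(5, l), Mul(b, l)), 0)) = Mul(Rational(-1, 4), Add(Mul(5, l), Mul(b, l))) = Add(Mul(Rational(-5, 4), l), Mul(Rational(-1, 4), b, l)))
S = 14
R = 5 (R = Add(-9, 14) = 5)
Pow(Add(R, Function('F')(-2, -2)), 2) = Pow(Add(5, Mul(Rational(-1, 4), -2, Add(5, -2))), 2) = Pow(Add(5, Mul(Rational(-1, 4), -2, 3)), 2) = Pow(Add(5, Rational(3, 2)), 2) = Pow(Rational(13, 2), 2) = Rational(169, 4)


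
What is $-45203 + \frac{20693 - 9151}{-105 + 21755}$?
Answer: $- \frac{489316704}{10825} \approx -45202.0$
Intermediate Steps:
$-45203 + \frac{20693 - 9151}{-105 + 21755} = -45203 + \frac{11542}{21650} = -45203 + 11542 \cdot \frac{1}{21650} = -45203 + \frac{5771}{10825} = - \frac{489316704}{10825}$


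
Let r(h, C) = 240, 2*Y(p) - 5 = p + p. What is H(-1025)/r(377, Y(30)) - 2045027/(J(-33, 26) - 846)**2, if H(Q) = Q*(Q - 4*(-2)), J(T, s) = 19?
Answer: 47496925423/10942864 ≈ 4340.4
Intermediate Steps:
Y(p) = 5/2 + p (Y(p) = 5/2 + (p + p)/2 = 5/2 + (2*p)/2 = 5/2 + p)
H(Q) = Q*(8 + Q) (H(Q) = Q*(Q + 8) = Q*(8 + Q))
H(-1025)/r(377, Y(30)) - 2045027/(J(-33, 26) - 846)**2 = -1025*(8 - 1025)/240 - 2045027/(19 - 846)**2 = -1025*(-1017)*(1/240) - 2045027/((-827)**2) = 1042425*(1/240) - 2045027/683929 = 69495/16 - 2045027*1/683929 = 69495/16 - 2045027/683929 = 47496925423/10942864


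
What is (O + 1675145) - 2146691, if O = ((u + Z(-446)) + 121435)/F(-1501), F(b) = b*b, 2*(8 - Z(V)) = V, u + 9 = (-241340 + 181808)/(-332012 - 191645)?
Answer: -556329786687430541/1179799744657 ≈ -4.7155e+5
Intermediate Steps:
u = -4653381/523657 (u = -9 + (-241340 + 181808)/(-332012 - 191645) = -9 - 59532/(-523657) = -9 - 59532*(-1/523657) = -9 + 59532/523657 = -4653381/523657 ≈ -8.8863)
Z(V) = 8 - V/2
F(b) = b²
O = 63706599181/1179799744657 (O = ((-4653381/523657 + (8 - ½*(-446))) + 121435)/((-1501)²) = ((-4653381/523657 + (8 + 223)) + 121435)/2253001 = ((-4653381/523657 + 231) + 121435)*(1/2253001) = (116311386/523657 + 121435)*(1/2253001) = (63706599181/523657)*(1/2253001) = 63706599181/1179799744657 ≈ 0.053998)
(O + 1675145) - 2146691 = (63706599181/1179799744657 + 1675145) - 2146691 = 1976335706970049446/1179799744657 - 2146691 = -556329786687430541/1179799744657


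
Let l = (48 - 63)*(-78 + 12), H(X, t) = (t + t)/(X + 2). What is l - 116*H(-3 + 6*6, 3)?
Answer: 33954/35 ≈ 970.11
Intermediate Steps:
H(X, t) = 2*t/(2 + X) (H(X, t) = (2*t)/(2 + X) = 2*t/(2 + X))
l = 990 (l = -15*(-66) = 990)
l - 116*H(-3 + 6*6, 3) = 990 - 232*3/(2 + (-3 + 6*6)) = 990 - 232*3/(2 + (-3 + 36)) = 990 - 232*3/(2 + 33) = 990 - 232*3/35 = 990 - 116*6/35 = 990 - 696/35 = 33954/35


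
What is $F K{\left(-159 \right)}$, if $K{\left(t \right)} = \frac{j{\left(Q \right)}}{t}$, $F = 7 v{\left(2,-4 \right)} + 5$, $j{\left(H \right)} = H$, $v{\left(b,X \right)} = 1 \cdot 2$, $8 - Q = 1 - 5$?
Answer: $- \frac{76}{53} \approx -1.434$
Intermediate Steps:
$Q = 12$ ($Q = 8 - \left(1 - 5\right) = 8 - -4 = 8 + 4 = 12$)
$v{\left(b,X \right)} = 2$
$F = 19$ ($F = 7 \cdot 2 + 5 = 14 + 5 = 19$)
$K{\left(t \right)} = \frac{12}{t}$
$F K{\left(-159 \right)} = 19 \frac{12}{-159} = 19 \cdot 12 \left(- \frac{1}{159}\right) = 19 \left(- \frac{4}{53}\right) = - \frac{76}{53}$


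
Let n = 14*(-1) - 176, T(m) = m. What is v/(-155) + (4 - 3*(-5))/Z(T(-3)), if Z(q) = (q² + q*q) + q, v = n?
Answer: 1159/465 ≈ 2.4925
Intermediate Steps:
n = -190 (n = -14 - 176 = -190)
v = -190
Z(q) = q + 2*q² (Z(q) = (q² + q²) + q = 2*q² + q = q + 2*q²)
v/(-155) + (4 - 3*(-5))/Z(T(-3)) = -190/(-155) + (4 - 3*(-5))/((-3*(1 + 2*(-3)))) = -190*(-1/155) + (4 + 15)/((-3*(1 - 6))) = 38/31 + 19/((-3*(-5))) = 38/31 + 19/15 = 1159/465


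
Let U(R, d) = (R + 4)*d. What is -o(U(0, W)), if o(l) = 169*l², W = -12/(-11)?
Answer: -389376/121 ≈ -3218.0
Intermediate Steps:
W = 12/11 (W = -12*(-1/11) = 12/11 ≈ 1.0909)
U(R, d) = d*(4 + R) (U(R, d) = (4 + R)*d = d*(4 + R))
-o(U(0, W)) = -169*(12*(4 + 0)/11)² = -169*((12/11)*4)² = -169*(48/11)² = -169*2304/121 = -1*389376/121 = -389376/121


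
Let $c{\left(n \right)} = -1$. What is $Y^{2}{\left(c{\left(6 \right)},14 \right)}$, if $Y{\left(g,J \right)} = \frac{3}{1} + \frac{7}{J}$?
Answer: $\frac{49}{4} \approx 12.25$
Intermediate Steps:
$Y{\left(g,J \right)} = 3 + \frac{7}{J}$ ($Y{\left(g,J \right)} = 3 \cdot 1 + \frac{7}{J} = 3 + \frac{7}{J}$)
$Y^{2}{\left(c{\left(6 \right)},14 \right)} = \left(3 + \frac{7}{14}\right)^{2} = \left(3 + 7 \cdot \frac{1}{14}\right)^{2} = \left(3 + \frac{1}{2}\right)^{2} = \left(\frac{7}{2}\right)^{2} = \frac{49}{4}$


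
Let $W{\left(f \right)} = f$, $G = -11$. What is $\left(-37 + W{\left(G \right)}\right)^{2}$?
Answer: $2304$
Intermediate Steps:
$\left(-37 + W{\left(G \right)}\right)^{2} = \left(-37 - 11\right)^{2} = \left(-48\right)^{2} = 2304$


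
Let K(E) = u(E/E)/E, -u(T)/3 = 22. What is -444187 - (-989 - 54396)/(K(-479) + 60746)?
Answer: -2584932056877/5819480 ≈ -4.4419e+5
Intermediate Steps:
u(T) = -66 (u(T) = -3*22 = -66)
K(E) = -66/E
-444187 - (-989 - 54396)/(K(-479) + 60746) = -444187 - (-989 - 54396)/(-66/(-479) + 60746) = -444187 - (-55385)/(-66*(-1/479) + 60746) = -444187 - (-55385)/(66/479 + 60746) = -444187 - (-55385)/29097400/479 = -444187 - (-55385)*479/29097400 = -444187 - 1*(-5305883/5819480) = -444187 + 5305883/5819480 = -2584932056877/5819480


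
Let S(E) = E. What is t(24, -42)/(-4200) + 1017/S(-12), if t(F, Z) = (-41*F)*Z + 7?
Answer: -11351/120 ≈ -94.592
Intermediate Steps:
t(F, Z) = 7 - 41*F*Z (t(F, Z) = -41*F*Z + 7 = 7 - 41*F*Z)
t(24, -42)/(-4200) + 1017/S(-12) = (7 - 41*24*(-42))/(-4200) + 1017/(-12) = (7 + 41328)*(-1/4200) + 1017*(-1/12) = 41335*(-1/4200) - 339/4 = -1181/120 - 339/4 = -11351/120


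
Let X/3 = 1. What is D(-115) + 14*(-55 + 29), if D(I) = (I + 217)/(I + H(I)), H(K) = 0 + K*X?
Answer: -83771/230 ≈ -364.22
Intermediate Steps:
X = 3 (X = 3*1 = 3)
H(K) = 3*K (H(K) = 0 + K*3 = 0 + 3*K = 3*K)
D(I) = (217 + I)/(4*I) (D(I) = (I + 217)/(I + 3*I) = (217 + I)/((4*I)) = (217 + I)*(1/(4*I)) = (217 + I)/(4*I))
D(-115) + 14*(-55 + 29) = (¼)*(217 - 115)/(-115) + 14*(-55 + 29) = (¼)*(-1/115)*102 + 14*(-26) = -51/230 - 364 = -83771/230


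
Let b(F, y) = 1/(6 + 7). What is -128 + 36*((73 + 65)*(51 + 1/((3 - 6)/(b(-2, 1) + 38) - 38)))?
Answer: 1590287200/6283 ≈ 2.5311e+5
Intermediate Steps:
b(F, y) = 1/13
-128 + 36*((73 + 65)*(51 + 1/((3 - 6)/(b(-2, 1) + 38) - 38))) = -128 + 36*((73 + 65)*(51 + 1/((3 - 6)/(1/13 + 38) - 38))) = -128 + 36*(138*(51 + 1/(-3/495/13 - 38))) = -128 + 36*(138*(51 + 1/(-3*13/495 - 38))) = -128 + 36*(138*(51 + 1/(-13/165 - 38))) = -128 + 36*(138*(51 + 1/(-6283/165))) = -128 + 36*(138*(51 - 165/6283)) = -128 + 36*(138*(320268/6283)) = -128 + 36*(44196984/6283) = -128 + 1591091424/6283 = 1590287200/6283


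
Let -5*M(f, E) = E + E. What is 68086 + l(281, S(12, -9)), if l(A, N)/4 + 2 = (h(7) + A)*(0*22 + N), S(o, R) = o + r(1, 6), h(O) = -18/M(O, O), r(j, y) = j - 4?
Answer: 548978/7 ≈ 78425.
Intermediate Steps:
r(j, y) = -4 + j
M(f, E) = -2*E/5 (M(f, E) = -(E + E)/5 = -2*E/5)
h(O) = 45/O (h(O) = -18*(-5/(2*O)) = -(-45)/O = 45/O)
S(o, R) = -3 + o (S(o, R) = o + (-4 + 1) = o - 3 = -3 + o)
l(A, N) = -8 + 4*N*(45/7 + A) (l(A, N) = -8 + 4*((45/7 + A)*(0*22 + N)) = -8 + 4*((45*(⅐) + A)*(0 + N)) = -8 + 4*((45/7 + A)*N) = -8 + 4*(N*(45/7 + A)) = -8 + 4*N*(45/7 + A))
68086 + l(281, S(12, -9)) = 68086 + (-8 + 180*(-3 + 12)/7 + 4*281*(-3 + 12)) = 68086 + (-8 + (180/7)*9 + 4*281*9) = 68086 + (-8 + 1620/7 + 10116) = 68086 + 72376/7 = 548978/7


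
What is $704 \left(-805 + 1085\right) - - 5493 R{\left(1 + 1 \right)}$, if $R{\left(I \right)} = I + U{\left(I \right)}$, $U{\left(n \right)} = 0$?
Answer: $208106$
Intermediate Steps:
$R{\left(I \right)} = I$ ($R{\left(I \right)} = I + 0 = I$)
$704 \left(-805 + 1085\right) - - 5493 R{\left(1 + 1 \right)} = 704 \left(-805 + 1085\right) - - 5493 \left(1 + 1\right) = 704 \cdot 280 - \left(-5493\right) 2 = 197120 - -10986 = 197120 + 10986 = 208106$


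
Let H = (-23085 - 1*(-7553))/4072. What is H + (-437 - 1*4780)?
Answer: -5314789/1018 ≈ -5220.8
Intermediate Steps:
H = -3883/1018 (H = (-23085 + 7553)*(1/4072) = -15532*1/4072 = -3883/1018 ≈ -3.8143)
H + (-437 - 1*4780) = -3883/1018 + (-437 - 1*4780) = -3883/1018 + (-437 - 4780) = -3883/1018 - 5217 = -5314789/1018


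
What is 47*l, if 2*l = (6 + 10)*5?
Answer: 1880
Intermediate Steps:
l = 40 (l = ((6 + 10)*5)/2 = (16*5)/2 = (½)*80 = 40)
47*l = 47*40 = 1880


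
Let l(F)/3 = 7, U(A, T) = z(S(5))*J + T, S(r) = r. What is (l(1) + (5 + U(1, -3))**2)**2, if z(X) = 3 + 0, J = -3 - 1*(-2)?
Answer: 484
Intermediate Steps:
J = -1 (J = -3 + 2 = -1)
z(X) = 3
U(A, T) = -3 + T (U(A, T) = 3*(-1) + T = -3 + T)
l(F) = 21 (l(F) = 3*7 = 21)
(l(1) + (5 + U(1, -3))**2)**2 = (21 + (5 + (-3 - 3))**2)**2 = (21 + (5 - 6)**2)**2 = (21 + (-1)**2)**2 = (21 + 1)**2 = 22**2 = 484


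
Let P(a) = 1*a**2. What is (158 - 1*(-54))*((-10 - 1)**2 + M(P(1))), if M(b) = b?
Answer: 25864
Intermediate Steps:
P(a) = a**2
(158 - 1*(-54))*((-10 - 1)**2 + M(P(1))) = (158 - 1*(-54))*((-10 - 1)**2 + 1**2) = (158 + 54)*((-11)**2 + 1) = 212*(121 + 1) = 212*122 = 25864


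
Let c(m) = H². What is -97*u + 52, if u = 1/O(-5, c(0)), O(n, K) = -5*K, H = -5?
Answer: 6597/125 ≈ 52.776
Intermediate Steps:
c(m) = 25 (c(m) = (-5)² = 25)
u = -1/125 (u = 1/(-5*25) = 1/(-125) = -1/125 ≈ -0.0080000)
-97*u + 52 = -97*(-1/125) + 52 = 97/125 + 52 = 6597/125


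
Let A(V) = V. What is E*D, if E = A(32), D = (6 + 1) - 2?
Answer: 160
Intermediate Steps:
D = 5 (D = 7 - 2 = 5)
E = 32
E*D = 32*5 = 160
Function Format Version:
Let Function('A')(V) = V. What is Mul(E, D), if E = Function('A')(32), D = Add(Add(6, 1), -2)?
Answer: 160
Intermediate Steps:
D = 5 (D = Add(7, -2) = 5)
E = 32
Mul(E, D) = Mul(32, 5) = 160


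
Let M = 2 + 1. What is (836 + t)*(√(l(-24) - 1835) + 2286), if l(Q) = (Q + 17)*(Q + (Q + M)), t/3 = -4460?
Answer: -28675584 - 50176*I*√95 ≈ -2.8676e+7 - 4.8906e+5*I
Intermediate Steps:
t = -13380 (t = 3*(-4460) = -13380)
M = 3
l(Q) = (3 + 2*Q)*(17 + Q) (l(Q) = (Q + 17)*(Q + (Q + 3)) = (17 + Q)*(Q + (3 + Q)) = (17 + Q)*(3 + 2*Q) = (3 + 2*Q)*(17 + Q))
(836 + t)*(√(l(-24) - 1835) + 2286) = (836 - 13380)*(√((51 + 2*(-24)² + 37*(-24)) - 1835) + 2286) = -12544*(√((51 + 2*576 - 888) - 1835) + 2286) = -12544*(√((51 + 1152 - 888) - 1835) + 2286) = -12544*(√(315 - 1835) + 2286) = -12544*(√(-1520) + 2286) = -12544*(4*I*√95 + 2286) = -12544*(2286 + 4*I*√95) = -28675584 - 50176*I*√95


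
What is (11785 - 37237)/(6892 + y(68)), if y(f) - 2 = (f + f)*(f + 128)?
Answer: -12726/16775 ≈ -0.75863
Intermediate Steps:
y(f) = 2 + 2*f*(128 + f) (y(f) = 2 + (f + f)*(f + 128) = 2 + (2*f)*(128 + f) = 2 + 2*f*(128 + f))
(11785 - 37237)/(6892 + y(68)) = (11785 - 37237)/(6892 + (2 + 2*68² + 256*68)) = -25452/(6892 + (2 + 2*4624 + 17408)) = -25452/(6892 + (2 + 9248 + 17408)) = -25452/(6892 + 26658) = -25452/33550 = -25452*1/33550 = -12726/16775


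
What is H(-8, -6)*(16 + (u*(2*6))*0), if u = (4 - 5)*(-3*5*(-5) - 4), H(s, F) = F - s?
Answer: 32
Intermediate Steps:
u = -71 (u = -(-15*(-5) - 4) = -(75 - 4) = -1*71 = -71)
H(-8, -6)*(16 + (u*(2*6))*0) = (-6 - 1*(-8))*(16 - 142*6*0) = (-6 + 8)*(16 - 71*12*0) = 2*(16 - 852*0) = 2*(16 + 0) = 2*16 = 32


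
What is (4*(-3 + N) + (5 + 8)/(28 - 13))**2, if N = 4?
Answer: 5329/225 ≈ 23.684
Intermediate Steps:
(4*(-3 + N) + (5 + 8)/(28 - 13))**2 = (4*(-3 + 4) + (5 + 8)/(28 - 13))**2 = (4*1 + 13/15)**2 = (4 + 13*(1/15))**2 = (4 + 13/15)**2 = (73/15)**2 = 5329/225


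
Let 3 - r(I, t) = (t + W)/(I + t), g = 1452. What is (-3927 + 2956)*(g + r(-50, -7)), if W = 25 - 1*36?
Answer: -26837469/19 ≈ -1.4125e+6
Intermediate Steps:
W = -11 (W = 25 - 36 = -11)
r(I, t) = 3 - (-11 + t)/(I + t) (r(I, t) = 3 - (t - 11)/(I + t) = 3 - (-11 + t)/(I + t))
(-3927 + 2956)*(g + r(-50, -7)) = (-3927 + 2956)*(1452 + (11 + 2*(-7) + 3*(-50))/(-50 - 7)) = -971*(1452 + (11 - 14 - 150)/(-57)) = -971*(1452 - 1/57*(-153)) = -971*(1452 + 51/19) = -971*27639/19 = -26837469/19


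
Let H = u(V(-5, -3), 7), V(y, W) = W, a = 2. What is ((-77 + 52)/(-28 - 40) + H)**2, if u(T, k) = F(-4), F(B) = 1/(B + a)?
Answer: 81/4624 ≈ 0.017517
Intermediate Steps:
F(B) = 1/(2 + B) (F(B) = 1/(B + 2) = 1/(2 + B))
u(T, k) = -1/2 (u(T, k) = 1/(2 - 4) = 1/(-2) = -1/2)
H = -1/2 ≈ -0.50000
((-77 + 52)/(-28 - 40) + H)**2 = ((-77 + 52)/(-28 - 40) - 1/2)**2 = (-25/(-68) - 1/2)**2 = (-25*(-1/68) - 1/2)**2 = (25/68 - 1/2)**2 = (-9/68)**2 = 81/4624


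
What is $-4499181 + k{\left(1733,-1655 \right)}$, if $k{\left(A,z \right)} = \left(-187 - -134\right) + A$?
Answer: $-4497501$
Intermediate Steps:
$k{\left(A,z \right)} = -53 + A$ ($k{\left(A,z \right)} = \left(-187 + 134\right) + A = -53 + A$)
$-4499181 + k{\left(1733,-1655 \right)} = -4499181 + \left(-53 + 1733\right) = -4499181 + 1680 = -4497501$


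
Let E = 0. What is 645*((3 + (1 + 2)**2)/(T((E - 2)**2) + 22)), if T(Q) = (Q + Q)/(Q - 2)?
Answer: 3870/13 ≈ 297.69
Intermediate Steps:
T(Q) = 2*Q/(-2 + Q) (T(Q) = (2*Q)/(-2 + Q) = 2*Q/(-2 + Q))
645*((3 + (1 + 2)**2)/(T((E - 2)**2) + 22)) = 645*((3 + (1 + 2)**2)/(2*(0 - 2)**2/(-2 + (0 - 2)**2) + 22)) = 645*((3 + 3**2)/(2*(-2)**2/(-2 + (-2)**2) + 22)) = 645*((3 + 9)/(2*4/(-2 + 4) + 22)) = 645*(12/(2*4/2 + 22)) = 645*(12/(2*4*(1/2) + 22)) = 645*(12/(4 + 22)) = 645*(12/26) = 645*(12*(1/26)) = 645*(6/13) = 3870/13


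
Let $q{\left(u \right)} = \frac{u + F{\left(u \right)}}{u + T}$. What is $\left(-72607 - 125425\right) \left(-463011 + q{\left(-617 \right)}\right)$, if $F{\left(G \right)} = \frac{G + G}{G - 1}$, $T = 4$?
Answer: $\frac{17367795443963632}{189417} \approx 9.1691 \cdot 10^{10}$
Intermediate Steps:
$F{\left(G \right)} = \frac{2 G}{-1 + G}$
$q{\left(u \right)} = \frac{u + \frac{2 u}{-1 + u}}{4 + u}$ ($q{\left(u \right)} = \frac{u + \frac{2 u}{-1 + u}}{u + 4} = \frac{u + \frac{2 u}{-1 + u}}{4 + u}$)
$\left(-72607 - 125425\right) \left(-463011 + q{\left(-617 \right)}\right) = \left(-72607 - 125425\right) \left(-463011 - \frac{617 \left(1 - 617\right)}{\left(-1 - 617\right) \left(4 - 617\right)}\right) = - 198032 \left(-463011 - 617 \frac{1}{-618} \frac{1}{-613} \left(-616\right)\right) = - 198032 \left(-463011 - \left(- \frac{617}{618}\right) \left(- \frac{1}{613}\right) \left(-616\right)\right) = - 198032 \left(-463011 + \frac{190036}{189417}\right) = \left(-198032\right) \left(- \frac{87701964551}{189417}\right) = \frac{17367795443963632}{189417}$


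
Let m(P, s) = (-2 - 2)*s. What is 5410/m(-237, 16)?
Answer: -2705/32 ≈ -84.531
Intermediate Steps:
m(P, s) = -4*s
5410/m(-237, 16) = 5410/((-4*16)) = 5410/(-64) = 5410*(-1/64) = -2705/32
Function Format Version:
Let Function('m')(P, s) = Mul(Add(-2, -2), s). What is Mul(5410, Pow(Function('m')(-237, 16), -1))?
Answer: Rational(-2705, 32) ≈ -84.531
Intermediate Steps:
Function('m')(P, s) = Mul(-4, s)
Mul(5410, Pow(Function('m')(-237, 16), -1)) = Mul(5410, Pow(Mul(-4, 16), -1)) = Mul(5410, Pow(-64, -1)) = Mul(5410, Rational(-1, 64)) = Rational(-2705, 32)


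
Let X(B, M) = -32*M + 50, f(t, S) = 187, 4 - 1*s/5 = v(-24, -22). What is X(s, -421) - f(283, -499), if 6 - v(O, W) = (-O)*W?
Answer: 13335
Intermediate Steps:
v(O, W) = 6 + O*W (v(O, W) = 6 - (-O)*W = 6 - (-1)*O*W = 6 + O*W)
s = -2650 (s = 20 - 5*(6 - 24*(-22)) = 20 - 5*(6 + 528) = 20 - 5*534 = 20 - 2670 = -2650)
X(B, M) = 50 - 32*M
X(s, -421) - f(283, -499) = (50 - 32*(-421)) - 1*187 = (50 + 13472) - 187 = 13522 - 187 = 13335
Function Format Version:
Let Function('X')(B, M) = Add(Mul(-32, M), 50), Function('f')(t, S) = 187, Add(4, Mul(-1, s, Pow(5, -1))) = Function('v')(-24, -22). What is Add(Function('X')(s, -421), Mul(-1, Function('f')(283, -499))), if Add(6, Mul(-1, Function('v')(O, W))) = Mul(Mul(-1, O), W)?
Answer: 13335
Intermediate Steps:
Function('v')(O, W) = Add(6, Mul(O, W)) (Function('v')(O, W) = Add(6, Mul(-1, Mul(Mul(-1, O), W))) = Add(6, Mul(-1, Mul(-1, O, W))) = Add(6, Mul(O, W)))
s = -2650 (s = Add(20, Mul(-5, Add(6, Mul(-24, -22)))) = Add(20, Mul(-5, Add(6, 528))) = Add(20, Mul(-5, 534)) = Add(20, -2670) = -2650)
Function('X')(B, M) = Add(50, Mul(-32, M))
Add(Function('X')(s, -421), Mul(-1, Function('f')(283, -499))) = Add(Add(50, Mul(-32, -421)), Mul(-1, 187)) = Add(Add(50, 13472), -187) = Add(13522, -187) = 13335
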